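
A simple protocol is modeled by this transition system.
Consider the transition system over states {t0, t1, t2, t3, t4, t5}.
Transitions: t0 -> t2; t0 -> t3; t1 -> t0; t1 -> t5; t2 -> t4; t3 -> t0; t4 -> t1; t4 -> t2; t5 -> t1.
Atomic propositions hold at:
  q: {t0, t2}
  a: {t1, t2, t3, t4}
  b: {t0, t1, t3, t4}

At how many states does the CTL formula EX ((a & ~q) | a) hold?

4

Sat(~q) = {t1, t3, t4, t5}
Sat(a & ~q) = {t1, t3, t4}
Sat((a & ~q) | a) = {t1, t2, t3, t4}
Sat(EX ((a & ~q) | a)) = {s : some successor in {t1, t2, t3, t4}} = {t0, t2, t4, t5}
|Sat(EX ((a & ~q) | a))| = |{t0, t2, t4, t5}| = 4.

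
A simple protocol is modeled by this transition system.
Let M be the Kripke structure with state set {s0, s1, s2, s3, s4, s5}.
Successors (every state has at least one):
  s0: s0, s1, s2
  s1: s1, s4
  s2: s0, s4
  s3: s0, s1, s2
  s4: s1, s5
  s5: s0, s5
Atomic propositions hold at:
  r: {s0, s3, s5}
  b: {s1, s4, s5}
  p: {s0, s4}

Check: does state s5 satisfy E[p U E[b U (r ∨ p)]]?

Yes

Sat(r ∨ p) = {s0, s3, s4, s5}
E[b U (r ∨ p)]: least fixpoint, start Z0 = Sat((r ∨ p)) = {s0, s3, s4, s5}, add states in Sat(b) with some successor in Z. Z1 = {s0, s1, s3, s4, s5}; fixed.
Sat(E[b U (r ∨ p)]) = {s0, s1, s3, s4, s5}
E[p U E[b U (r ∨ p)]]: least fixpoint, start Z0 = Sat(E[b U (r ∨ p)]) = {s0, s1, s3, s4, s5}, add states in Sat(p) with some successor in Z. Already a fixed point.
Sat(E[p U E[b U (r ∨ p)]]) = {s0, s1, s3, s4, s5}
s5 ∈ Sat(E[p U E[b U (r ∨ p)]]) = {s0, s1, s3, s4, s5}, so the formula holds at s5.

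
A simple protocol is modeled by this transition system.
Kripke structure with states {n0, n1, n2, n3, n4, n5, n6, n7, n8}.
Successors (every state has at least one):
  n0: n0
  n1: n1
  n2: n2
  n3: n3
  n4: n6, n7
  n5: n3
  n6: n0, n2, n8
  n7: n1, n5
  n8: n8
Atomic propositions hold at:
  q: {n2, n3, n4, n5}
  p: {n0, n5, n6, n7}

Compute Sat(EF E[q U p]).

E[q U p]: least fixpoint, start Z0 = Sat(p) = {n0, n5, n6, n7}, add states in Sat(q) with some successor in Z. Z1 = {n0, n4, n5, n6, n7}; fixed.
Sat(E[q U p]) = {n0, n4, n5, n6, n7}
EF E[q U p]: least fixpoint, start Z0 = {n0, n4, n5, n6, n7}, add states with some successor in Z. Already a fixed point.
Sat(EF E[q U p]) = {n0, n4, n5, n6, n7}

{n0, n4, n5, n6, n7}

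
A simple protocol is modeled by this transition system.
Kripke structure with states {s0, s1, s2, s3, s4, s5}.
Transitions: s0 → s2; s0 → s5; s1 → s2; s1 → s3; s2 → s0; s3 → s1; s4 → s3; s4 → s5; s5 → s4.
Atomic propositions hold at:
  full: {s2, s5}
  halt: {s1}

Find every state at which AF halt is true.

{s1, s3}

AF halt: least fixpoint, start Z0 = {s1}, add states with every successor in Z. Z1 = {s1, s3}; fixed.
Sat(AF halt) = {s1, s3}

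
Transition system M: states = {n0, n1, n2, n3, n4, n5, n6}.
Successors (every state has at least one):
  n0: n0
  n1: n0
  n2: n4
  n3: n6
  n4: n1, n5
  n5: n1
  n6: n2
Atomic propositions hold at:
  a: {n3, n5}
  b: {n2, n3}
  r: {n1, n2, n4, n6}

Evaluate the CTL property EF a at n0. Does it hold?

No

EF a: least fixpoint, start Z0 = {n3, n5}, add states with some successor in Z. Z1 = {n3, n4, n5}; Z2 = {n2, n3, n4, n5}; Z3 = {n2, n3, n4, n5, n6}; fixed.
Sat(EF a) = {n2, n3, n4, n5, n6}
n0 ∉ Sat(EF a) = {n2, n3, n4, n5, n6}, so the formula does not hold at n0.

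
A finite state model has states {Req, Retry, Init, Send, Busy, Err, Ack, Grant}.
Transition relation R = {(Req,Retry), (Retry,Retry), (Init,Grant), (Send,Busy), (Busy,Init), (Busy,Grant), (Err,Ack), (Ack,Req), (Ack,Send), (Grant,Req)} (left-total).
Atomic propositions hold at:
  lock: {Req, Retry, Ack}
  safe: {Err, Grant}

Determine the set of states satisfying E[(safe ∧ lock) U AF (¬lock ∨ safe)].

Sat(safe ∧ lock) = ∅
Sat(¬lock) = {Init, Send, Busy, Err, Grant}
Sat(¬lock ∨ safe) = {Init, Send, Busy, Err, Grant}
AF (¬lock ∨ safe): least fixpoint, start Z0 = {Init, Send, Busy, Err, Grant}, add states with every successor in Z. Already a fixed point.
Sat(AF (¬lock ∨ safe)) = {Init, Send, Busy, Err, Grant}
E[(safe ∧ lock) U AF (¬lock ∨ safe)]: least fixpoint, start Z0 = Sat(AF (¬lock ∨ safe)) = {Init, Send, Busy, Err, Grant}, add states in Sat(safe ∧ lock) with some successor in Z. Already a fixed point.
Sat(E[(safe ∧ lock) U AF (¬lock ∨ safe)]) = {Init, Send, Busy, Err, Grant}

{Init, Send, Busy, Err, Grant}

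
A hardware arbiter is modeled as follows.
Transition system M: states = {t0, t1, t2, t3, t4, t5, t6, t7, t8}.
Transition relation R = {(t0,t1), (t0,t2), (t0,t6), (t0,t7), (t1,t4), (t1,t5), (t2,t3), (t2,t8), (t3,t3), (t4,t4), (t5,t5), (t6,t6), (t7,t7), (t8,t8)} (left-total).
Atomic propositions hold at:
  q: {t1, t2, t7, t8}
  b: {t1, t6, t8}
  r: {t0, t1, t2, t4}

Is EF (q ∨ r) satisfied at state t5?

Sat(q ∨ r) = {t0, t1, t2, t4, t7, t8}
EF (q ∨ r): least fixpoint, start Z0 = {t0, t1, t2, t4, t7, t8}, add states with some successor in Z. Already a fixed point.
Sat(EF (q ∨ r)) = {t0, t1, t2, t4, t7, t8}
t5 ∉ Sat(EF (q ∨ r)) = {t0, t1, t2, t4, t7, t8}, so the formula does not hold at t5.

No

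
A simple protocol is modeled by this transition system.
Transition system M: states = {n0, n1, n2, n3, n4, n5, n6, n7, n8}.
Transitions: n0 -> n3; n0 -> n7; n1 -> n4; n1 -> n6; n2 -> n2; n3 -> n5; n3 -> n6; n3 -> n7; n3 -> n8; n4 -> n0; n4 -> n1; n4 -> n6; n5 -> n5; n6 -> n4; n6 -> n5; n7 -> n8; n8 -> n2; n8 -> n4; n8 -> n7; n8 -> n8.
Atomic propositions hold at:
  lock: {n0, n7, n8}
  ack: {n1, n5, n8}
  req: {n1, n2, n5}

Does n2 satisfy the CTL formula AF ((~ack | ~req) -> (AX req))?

Sat(~ack) = {n0, n2, n3, n4, n6, n7}
Sat(~req) = {n0, n3, n4, n6, n7, n8}
Sat(~ack | ~req) = {n0, n2, n3, n4, n6, n7, n8}
Sat(AX req) = {s : every successor in {n1, n2, n5}} = {n2, n5}
Sat((~ack | ~req) -> (AX req)) = {n1, n2, n5}
AF ((~ack | ~req) -> (AX req)): least fixpoint, start Z0 = {n1, n2, n5}, add states with every successor in Z. Already a fixed point.
Sat(AF ((~ack | ~req) -> (AX req))) = {n1, n2, n5}
n2 ∈ Sat(AF ((~ack | ~req) -> (AX req))) = {n1, n2, n5}, so the formula holds at n2.

Yes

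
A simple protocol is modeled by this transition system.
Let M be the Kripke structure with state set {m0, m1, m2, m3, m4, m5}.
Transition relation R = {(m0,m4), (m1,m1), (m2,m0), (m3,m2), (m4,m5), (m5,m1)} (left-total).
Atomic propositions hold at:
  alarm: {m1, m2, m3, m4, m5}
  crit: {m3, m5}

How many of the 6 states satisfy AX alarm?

5

Sat(AX alarm) = {s : every successor in {m1, m2, m3, m4, m5}} = {m0, m1, m3, m4, m5}
|Sat(AX alarm)| = |{m0, m1, m3, m4, m5}| = 5.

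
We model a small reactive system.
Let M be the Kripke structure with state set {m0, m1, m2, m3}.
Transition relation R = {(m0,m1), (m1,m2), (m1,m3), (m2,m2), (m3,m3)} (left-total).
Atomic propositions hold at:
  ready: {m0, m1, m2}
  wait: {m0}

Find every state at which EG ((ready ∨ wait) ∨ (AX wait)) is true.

{m0, m1, m2}

Sat(ready ∨ wait) = {m0, m1, m2}
Sat(AX wait) = {s : every successor in {m0}} = ∅
Sat((ready ∨ wait) ∨ (AX wait)) = {m0, m1, m2}
EG ((ready ∨ wait) ∨ (AX wait)): greatest fixpoint, start Z0 = {m0, m1, m2}, keep only states in Sat with some successor in Z. Already a fixed point.
Sat(EG ((ready ∨ wait) ∨ (AX wait))) = {m0, m1, m2}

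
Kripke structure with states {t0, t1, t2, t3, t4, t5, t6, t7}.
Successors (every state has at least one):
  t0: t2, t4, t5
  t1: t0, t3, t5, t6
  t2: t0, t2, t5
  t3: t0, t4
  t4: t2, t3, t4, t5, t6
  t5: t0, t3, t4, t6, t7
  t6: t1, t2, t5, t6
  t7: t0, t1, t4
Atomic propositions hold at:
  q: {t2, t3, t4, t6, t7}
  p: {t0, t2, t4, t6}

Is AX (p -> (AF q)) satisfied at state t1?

No

AF q: least fixpoint, start Z0 = {t2, t3, t4, t6, t7}, add states with every successor in Z. Already a fixed point.
Sat(AF q) = {t2, t3, t4, t6, t7}
Sat(p -> (AF q)) = {t1, t2, t3, t4, t5, t6, t7}
Sat(AX (p -> (AF q))) = {s : every successor in {t1, t2, t3, t4, t5, t6, t7}} = {t0, t4, t6}
t1 ∉ Sat(AX (p -> (AF q))) = {t0, t4, t6}, so the formula does not hold at t1.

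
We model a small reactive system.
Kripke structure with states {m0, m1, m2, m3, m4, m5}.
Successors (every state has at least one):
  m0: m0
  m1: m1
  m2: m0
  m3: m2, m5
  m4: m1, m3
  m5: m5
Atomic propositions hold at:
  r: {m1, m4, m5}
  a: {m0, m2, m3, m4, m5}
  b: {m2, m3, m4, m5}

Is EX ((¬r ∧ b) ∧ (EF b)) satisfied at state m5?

No

Sat(¬r) = {m0, m2, m3}
Sat(¬r ∧ b) = {m2, m3}
EF b: least fixpoint, start Z0 = {m2, m3, m4, m5}, add states with some successor in Z. Already a fixed point.
Sat(EF b) = {m2, m3, m4, m5}
Sat((¬r ∧ b) ∧ (EF b)) = {m2, m3}
Sat(EX ((¬r ∧ b) ∧ (EF b))) = {s : some successor in {m2, m3}} = {m3, m4}
m5 ∉ Sat(EX ((¬r ∧ b) ∧ (EF b))) = {m3, m4}, so the formula does not hold at m5.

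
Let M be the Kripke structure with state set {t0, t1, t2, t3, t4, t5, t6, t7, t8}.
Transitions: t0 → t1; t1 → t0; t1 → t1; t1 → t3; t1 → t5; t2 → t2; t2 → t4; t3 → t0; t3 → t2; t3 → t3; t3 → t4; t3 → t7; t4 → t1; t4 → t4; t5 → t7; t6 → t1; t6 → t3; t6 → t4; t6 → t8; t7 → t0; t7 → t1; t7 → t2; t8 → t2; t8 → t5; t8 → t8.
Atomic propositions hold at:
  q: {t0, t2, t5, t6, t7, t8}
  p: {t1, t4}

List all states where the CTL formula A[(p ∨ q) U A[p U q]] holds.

Sat(p ∨ q) = {t0, t1, t2, t4, t5, t6, t7, t8}
A[p U q]: least fixpoint, start Z0 = Sat(q) = {t0, t2, t5, t6, t7, t8}, add states in Sat(p) with every successor in Z. Already a fixed point.
Sat(A[p U q]) = {t0, t2, t5, t6, t7, t8}
A[(p ∨ q) U A[p U q]]: least fixpoint, start Z0 = Sat(A[p U q]) = {t0, t2, t5, t6, t7, t8}, add states in Sat(p ∨ q) with every successor in Z. Already a fixed point.
Sat(A[(p ∨ q) U A[p U q]]) = {t0, t2, t5, t6, t7, t8}

{t0, t2, t5, t6, t7, t8}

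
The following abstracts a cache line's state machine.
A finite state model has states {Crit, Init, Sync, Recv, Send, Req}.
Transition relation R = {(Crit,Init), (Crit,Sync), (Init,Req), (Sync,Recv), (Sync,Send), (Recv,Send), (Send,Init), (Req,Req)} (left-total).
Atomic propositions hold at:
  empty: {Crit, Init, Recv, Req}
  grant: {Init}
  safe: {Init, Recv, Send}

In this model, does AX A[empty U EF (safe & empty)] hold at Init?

Sat(safe & empty) = {Init, Recv}
EF (safe & empty): least fixpoint, start Z0 = {Init, Recv}, add states with some successor in Z. Z1 = {Crit, Init, Sync, Recv, Send}; fixed.
Sat(EF (safe & empty)) = {Crit, Init, Sync, Recv, Send}
A[empty U EF (safe & empty)]: least fixpoint, start Z0 = Sat(EF (safe & empty)) = {Crit, Init, Sync, Recv, Send}, add states in Sat(empty) with every successor in Z. Already a fixed point.
Sat(A[empty U EF (safe & empty)]) = {Crit, Init, Sync, Recv, Send}
Sat(AX A[empty U EF (safe & empty)]) = {s : every successor in {Crit, Init, Sync, Recv, Send}} = {Crit, Sync, Recv, Send}
Init ∉ Sat(AX A[empty U EF (safe & empty)]) = {Crit, Sync, Recv, Send}, so the formula does not hold at Init.

No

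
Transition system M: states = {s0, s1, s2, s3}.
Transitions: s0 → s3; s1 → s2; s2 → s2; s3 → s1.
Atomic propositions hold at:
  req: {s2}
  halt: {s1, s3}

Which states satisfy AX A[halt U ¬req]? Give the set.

Sat(¬req) = {s0, s1, s3}
A[halt U ¬req]: least fixpoint, start Z0 = Sat(¬req) = {s0, s1, s3}, add states in Sat(halt) with every successor in Z. Already a fixed point.
Sat(A[halt U ¬req]) = {s0, s1, s3}
Sat(AX A[halt U ¬req]) = {s : every successor in {s0, s1, s3}} = {s0, s3}

{s0, s3}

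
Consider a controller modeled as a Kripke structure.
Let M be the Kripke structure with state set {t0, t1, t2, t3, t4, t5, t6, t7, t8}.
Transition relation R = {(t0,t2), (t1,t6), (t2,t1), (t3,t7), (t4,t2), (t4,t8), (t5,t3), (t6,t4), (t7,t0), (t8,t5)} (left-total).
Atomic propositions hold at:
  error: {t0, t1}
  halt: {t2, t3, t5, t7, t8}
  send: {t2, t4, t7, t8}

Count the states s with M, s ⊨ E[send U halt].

6

E[send U halt]: least fixpoint, start Z0 = Sat(halt) = {t2, t3, t5, t7, t8}, add states in Sat(send) with some successor in Z. Z1 = {t2, t3, t4, t5, t7, t8}; fixed.
Sat(E[send U halt]) = {t2, t3, t4, t5, t7, t8}
|Sat(E[send U halt])| = |{t2, t3, t4, t5, t7, t8}| = 6.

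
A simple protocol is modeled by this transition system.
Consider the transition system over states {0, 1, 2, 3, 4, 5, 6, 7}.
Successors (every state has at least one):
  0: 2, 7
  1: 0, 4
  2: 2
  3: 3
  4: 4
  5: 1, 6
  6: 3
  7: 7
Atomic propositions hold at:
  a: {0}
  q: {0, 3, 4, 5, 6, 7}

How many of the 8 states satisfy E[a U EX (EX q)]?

7

Sat(EX q) = {s : some successor in {0, 3, 4, 5, 6, 7}} = {0, 1, 3, 4, 5, 6, 7}
Sat(EX (EX q)) = {s : some successor in {0, 1, 3, 4, 5, 6, 7}} = {0, 1, 3, 4, 5, 6, 7}
E[a U EX (EX q)]: least fixpoint, start Z0 = Sat(EX (EX q)) = {0, 1, 3, 4, 5, 6, 7}, add states in Sat(a) with some successor in Z. Already a fixed point.
Sat(E[a U EX (EX q)]) = {0, 1, 3, 4, 5, 6, 7}
|Sat(E[a U EX (EX q)])| = |{0, 1, 3, 4, 5, 6, 7}| = 7.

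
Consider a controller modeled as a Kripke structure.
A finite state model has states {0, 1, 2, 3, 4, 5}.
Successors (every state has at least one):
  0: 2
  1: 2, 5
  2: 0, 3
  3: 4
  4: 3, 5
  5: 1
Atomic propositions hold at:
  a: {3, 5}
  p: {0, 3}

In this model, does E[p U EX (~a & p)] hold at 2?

Yes

Sat(~a) = {0, 1, 2, 4}
Sat(~a & p) = {0}
Sat(EX (~a & p)) = {s : some successor in {0}} = {2}
E[p U EX (~a & p)]: least fixpoint, start Z0 = Sat(EX (~a & p)) = {2}, add states in Sat(p) with some successor in Z. Z1 = {0, 2}; fixed.
Sat(E[p U EX (~a & p)]) = {0, 2}
2 ∈ Sat(E[p U EX (~a & p)]) = {0, 2}, so the formula holds at 2.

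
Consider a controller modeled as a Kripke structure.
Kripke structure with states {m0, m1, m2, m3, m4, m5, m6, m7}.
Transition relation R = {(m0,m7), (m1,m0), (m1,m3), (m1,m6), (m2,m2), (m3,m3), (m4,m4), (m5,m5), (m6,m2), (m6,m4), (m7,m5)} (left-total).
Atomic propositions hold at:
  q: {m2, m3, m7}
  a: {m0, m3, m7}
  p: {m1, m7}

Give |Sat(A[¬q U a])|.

3

Sat(¬q) = {m0, m1, m4, m5, m6}
A[¬q U a]: least fixpoint, start Z0 = Sat(a) = {m0, m3, m7}, add states in Sat(¬q) with every successor in Z. Already a fixed point.
Sat(A[¬q U a]) = {m0, m3, m7}
|Sat(A[¬q U a])| = |{m0, m3, m7}| = 3.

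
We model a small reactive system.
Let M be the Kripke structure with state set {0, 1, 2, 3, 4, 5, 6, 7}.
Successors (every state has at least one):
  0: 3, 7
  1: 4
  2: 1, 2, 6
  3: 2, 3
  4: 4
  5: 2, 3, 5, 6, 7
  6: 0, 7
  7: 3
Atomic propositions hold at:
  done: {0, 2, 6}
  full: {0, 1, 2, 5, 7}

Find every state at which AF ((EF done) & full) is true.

{0, 2, 5, 6, 7}

EF done: least fixpoint, start Z0 = {0, 2, 6}, add states with some successor in Z. Z1 = {0, 2, 3, 5, 6}; Z2 = {0, 2, 3, 5, 6, 7}; fixed.
Sat(EF done) = {0, 2, 3, 5, 6, 7}
Sat((EF done) & full) = {0, 2, 5, 7}
AF ((EF done) & full): least fixpoint, start Z0 = {0, 2, 5, 7}, add states with every successor in Z. Z1 = {0, 2, 5, 6, 7}; fixed.
Sat(AF ((EF done) & full)) = {0, 2, 5, 6, 7}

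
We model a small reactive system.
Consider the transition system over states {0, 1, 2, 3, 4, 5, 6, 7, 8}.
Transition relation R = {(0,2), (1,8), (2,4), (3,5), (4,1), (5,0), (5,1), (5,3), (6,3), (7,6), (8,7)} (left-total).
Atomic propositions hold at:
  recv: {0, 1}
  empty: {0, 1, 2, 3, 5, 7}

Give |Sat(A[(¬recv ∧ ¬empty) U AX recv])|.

1

Sat(¬recv) = {2, 3, 4, 5, 6, 7, 8}
Sat(¬empty) = {4, 6, 8}
Sat(¬recv ∧ ¬empty) = {4, 6, 8}
Sat(AX recv) = {s : every successor in {0, 1}} = {4}
A[(¬recv ∧ ¬empty) U AX recv]: least fixpoint, start Z0 = Sat(AX recv) = {4}, add states in Sat(¬recv ∧ ¬empty) with every successor in Z. Already a fixed point.
Sat(A[(¬recv ∧ ¬empty) U AX recv]) = {4}
|Sat(A[(¬recv ∧ ¬empty) U AX recv])| = |{4}| = 1.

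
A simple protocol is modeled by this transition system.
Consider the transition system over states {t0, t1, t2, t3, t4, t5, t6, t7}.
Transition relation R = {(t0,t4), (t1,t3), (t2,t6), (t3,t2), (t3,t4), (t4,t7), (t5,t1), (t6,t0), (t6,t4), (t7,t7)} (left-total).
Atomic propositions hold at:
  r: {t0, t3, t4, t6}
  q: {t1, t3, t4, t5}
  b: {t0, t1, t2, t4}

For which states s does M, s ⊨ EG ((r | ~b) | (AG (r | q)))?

{t0, t3, t4, t6, t7}

Sat(~b) = {t3, t5, t6, t7}
Sat(r | ~b) = {t0, t3, t4, t5, t6, t7}
Sat(r | q) = {t0, t1, t3, t4, t5, t6}
AG (r | q): greatest fixpoint, start Z0 = {t0, t1, t3, t4, t5, t6}, keep only states in Sat with every successor in Z. Z1 = {t0, t1, t5, t6}; Z2 = {t5}; Z3 = ∅; fixed.
Sat(AG (r | q)) = ∅
Sat((r | ~b) | (AG (r | q))) = {t0, t3, t4, t5, t6, t7}
EG ((r | ~b) | (AG (r | q))): greatest fixpoint, start Z0 = {t0, t3, t4, t5, t6, t7}, keep only states in Sat with some successor in Z. Z1 = {t0, t3, t4, t6, t7}; fixed.
Sat(EG ((r | ~b) | (AG (r | q)))) = {t0, t3, t4, t6, t7}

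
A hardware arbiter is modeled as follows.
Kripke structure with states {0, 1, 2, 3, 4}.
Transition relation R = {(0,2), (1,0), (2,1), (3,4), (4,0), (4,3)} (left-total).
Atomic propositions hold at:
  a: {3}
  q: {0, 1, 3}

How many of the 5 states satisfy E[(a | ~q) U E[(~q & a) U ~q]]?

3

Sat(~q) = {2, 4}
Sat(a | ~q) = {2, 3, 4}
Sat(~q & a) = ∅
E[(~q & a) U ~q]: least fixpoint, start Z0 = Sat(~q) = {2, 4}, add states in Sat(~q & a) with some successor in Z. Already a fixed point.
Sat(E[(~q & a) U ~q]) = {2, 4}
E[(a | ~q) U E[(~q & a) U ~q]]: least fixpoint, start Z0 = Sat(E[(~q & a) U ~q]) = {2, 4}, add states in Sat(a | ~q) with some successor in Z. Z1 = {2, 3, 4}; fixed.
Sat(E[(a | ~q) U E[(~q & a) U ~q]]) = {2, 3, 4}
|Sat(E[(a | ~q) U E[(~q & a) U ~q]])| = |{2, 3, 4}| = 3.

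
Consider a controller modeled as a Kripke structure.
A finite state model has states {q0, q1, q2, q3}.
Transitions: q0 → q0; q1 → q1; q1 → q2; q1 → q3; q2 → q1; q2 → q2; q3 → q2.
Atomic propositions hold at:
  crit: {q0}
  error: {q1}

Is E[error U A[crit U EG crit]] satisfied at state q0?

EG crit: greatest fixpoint, start Z0 = {q0}, keep only states in Sat with some successor in Z. Already a fixed point.
Sat(EG crit) = {q0}
A[crit U EG crit]: least fixpoint, start Z0 = Sat(EG crit) = {q0}, add states in Sat(crit) with every successor in Z. Already a fixed point.
Sat(A[crit U EG crit]) = {q0}
E[error U A[crit U EG crit]]: least fixpoint, start Z0 = Sat(A[crit U EG crit]) = {q0}, add states in Sat(error) with some successor in Z. Already a fixed point.
Sat(E[error U A[crit U EG crit]]) = {q0}
q0 ∈ Sat(E[error U A[crit U EG crit]]) = {q0}, so the formula holds at q0.

Yes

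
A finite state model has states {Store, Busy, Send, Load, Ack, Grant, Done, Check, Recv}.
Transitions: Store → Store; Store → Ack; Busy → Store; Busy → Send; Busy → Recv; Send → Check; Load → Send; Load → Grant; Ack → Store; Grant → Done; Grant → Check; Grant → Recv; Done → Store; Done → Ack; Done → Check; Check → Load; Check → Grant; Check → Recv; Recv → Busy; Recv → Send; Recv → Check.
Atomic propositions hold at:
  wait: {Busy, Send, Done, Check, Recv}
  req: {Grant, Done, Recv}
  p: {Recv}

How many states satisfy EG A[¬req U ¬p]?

Sat(¬req) = {Store, Busy, Send, Load, Ack, Check}
Sat(¬p) = {Store, Busy, Send, Load, Ack, Grant, Done, Check}
A[¬req U ¬p]: least fixpoint, start Z0 = Sat(¬p) = {Store, Busy, Send, Load, Ack, Grant, Done, Check}, add states in Sat(¬req) with every successor in Z. Already a fixed point.
Sat(A[¬req U ¬p]) = {Store, Busy, Send, Load, Ack, Grant, Done, Check}
EG A[¬req U ¬p]: greatest fixpoint, start Z0 = {Store, Busy, Send, Load, Ack, Grant, Done, Check}, keep only states in Sat with some successor in Z. Already a fixed point.
Sat(EG A[¬req U ¬p]) = {Store, Busy, Send, Load, Ack, Grant, Done, Check}
|Sat(EG A[¬req U ¬p])| = |{Store, Busy, Send, Load, Ack, Grant, Done, Check}| = 8.

8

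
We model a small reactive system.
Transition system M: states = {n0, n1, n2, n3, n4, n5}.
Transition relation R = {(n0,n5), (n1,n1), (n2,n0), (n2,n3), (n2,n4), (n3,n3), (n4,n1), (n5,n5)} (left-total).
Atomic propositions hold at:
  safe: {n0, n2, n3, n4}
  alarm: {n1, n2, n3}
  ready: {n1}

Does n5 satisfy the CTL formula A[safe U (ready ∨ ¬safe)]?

Yes

Sat(¬safe) = {n1, n5}
Sat(ready ∨ ¬safe) = {n1, n5}
A[safe U (ready ∨ ¬safe)]: least fixpoint, start Z0 = Sat((ready ∨ ¬safe)) = {n1, n5}, add states in Sat(safe) with every successor in Z. Z1 = {n0, n1, n4, n5}; fixed.
Sat(A[safe U (ready ∨ ¬safe)]) = {n0, n1, n4, n5}
n5 ∈ Sat(A[safe U (ready ∨ ¬safe)]) = {n0, n1, n4, n5}, so the formula holds at n5.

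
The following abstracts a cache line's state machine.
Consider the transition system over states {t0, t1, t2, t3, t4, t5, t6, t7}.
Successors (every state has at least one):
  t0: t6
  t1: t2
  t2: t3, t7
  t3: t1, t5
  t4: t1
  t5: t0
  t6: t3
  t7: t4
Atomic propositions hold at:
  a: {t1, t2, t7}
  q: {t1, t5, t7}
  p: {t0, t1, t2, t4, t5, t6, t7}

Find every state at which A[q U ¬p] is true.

Sat(¬p) = {t3}
A[q U ¬p]: least fixpoint, start Z0 = Sat(¬p) = {t3}, add states in Sat(q) with every successor in Z. Already a fixed point.
Sat(A[q U ¬p]) = {t3}

{t3}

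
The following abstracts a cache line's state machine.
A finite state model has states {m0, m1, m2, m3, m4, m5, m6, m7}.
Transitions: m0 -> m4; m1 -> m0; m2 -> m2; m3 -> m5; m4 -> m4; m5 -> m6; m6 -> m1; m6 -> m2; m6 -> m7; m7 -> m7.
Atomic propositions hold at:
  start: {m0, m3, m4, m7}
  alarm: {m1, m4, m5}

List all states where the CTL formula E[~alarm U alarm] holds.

Sat(~alarm) = {m0, m2, m3, m6, m7}
E[~alarm U alarm]: least fixpoint, start Z0 = Sat(alarm) = {m1, m4, m5}, add states in Sat(~alarm) with some successor in Z. Z1 = {m0, m1, m3, m4, m5, m6}; fixed.
Sat(E[~alarm U alarm]) = {m0, m1, m3, m4, m5, m6}

{m0, m1, m3, m4, m5, m6}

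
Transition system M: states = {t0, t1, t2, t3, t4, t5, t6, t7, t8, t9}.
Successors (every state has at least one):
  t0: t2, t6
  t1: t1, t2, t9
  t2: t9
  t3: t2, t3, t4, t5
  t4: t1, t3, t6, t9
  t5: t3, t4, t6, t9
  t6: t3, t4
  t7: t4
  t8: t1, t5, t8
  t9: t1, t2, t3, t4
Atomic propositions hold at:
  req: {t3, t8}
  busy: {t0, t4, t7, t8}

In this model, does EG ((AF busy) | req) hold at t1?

AF busy: least fixpoint, start Z0 = {t0, t4, t7, t8}, add states with every successor in Z. Already a fixed point.
Sat(AF busy) = {t0, t4, t7, t8}
Sat((AF busy) | req) = {t0, t3, t4, t7, t8}
EG ((AF busy) | req): greatest fixpoint, start Z0 = {t0, t3, t4, t7, t8}, keep only states in Sat with some successor in Z. Z1 = {t3, t4, t7, t8}; fixed.
Sat(EG ((AF busy) | req)) = {t3, t4, t7, t8}
t1 ∉ Sat(EG ((AF busy) | req)) = {t3, t4, t7, t8}, so the formula does not hold at t1.

No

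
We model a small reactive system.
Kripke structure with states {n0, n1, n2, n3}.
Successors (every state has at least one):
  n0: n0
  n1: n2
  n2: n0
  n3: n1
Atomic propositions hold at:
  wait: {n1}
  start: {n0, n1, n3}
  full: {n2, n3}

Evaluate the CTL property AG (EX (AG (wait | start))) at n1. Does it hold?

Sat(wait | start) = {n0, n1, n3}
AG (wait | start): greatest fixpoint, start Z0 = {n0, n1, n3}, keep only states in Sat with every successor in Z. Z1 = {n0, n3}; Z2 = {n0}; fixed.
Sat(AG (wait | start)) = {n0}
Sat(EX (AG (wait | start))) = {s : some successor in {n0}} = {n0, n2}
AG (EX (AG (wait | start))): greatest fixpoint, start Z0 = {n0, n2}, keep only states in Sat with every successor in Z. Already a fixed point.
Sat(AG (EX (AG (wait | start)))) = {n0, n2}
n1 ∉ Sat(AG (EX (AG (wait | start)))) = {n0, n2}, so the formula does not hold at n1.

No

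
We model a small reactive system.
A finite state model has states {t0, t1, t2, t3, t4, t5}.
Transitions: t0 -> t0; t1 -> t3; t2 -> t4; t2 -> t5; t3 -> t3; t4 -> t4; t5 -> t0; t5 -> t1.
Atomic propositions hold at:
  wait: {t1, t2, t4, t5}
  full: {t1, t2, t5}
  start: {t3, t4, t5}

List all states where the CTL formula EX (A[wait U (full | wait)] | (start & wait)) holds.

{t2, t4, t5}

Sat(full | wait) = {t1, t2, t4, t5}
A[wait U (full | wait)]: least fixpoint, start Z0 = Sat((full | wait)) = {t1, t2, t4, t5}, add states in Sat(wait) with every successor in Z. Already a fixed point.
Sat(A[wait U (full | wait)]) = {t1, t2, t4, t5}
Sat(start & wait) = {t4, t5}
Sat(A[wait U (full | wait)] | (start & wait)) = {t1, t2, t4, t5}
Sat(EX (A[wait U (full | wait)] | (start & wait))) = {s : some successor in {t1, t2, t4, t5}} = {t2, t4, t5}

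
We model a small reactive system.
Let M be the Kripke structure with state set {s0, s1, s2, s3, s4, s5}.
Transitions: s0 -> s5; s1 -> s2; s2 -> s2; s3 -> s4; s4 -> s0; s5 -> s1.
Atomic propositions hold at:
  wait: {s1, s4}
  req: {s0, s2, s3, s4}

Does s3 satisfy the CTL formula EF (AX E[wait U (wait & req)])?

Sat(wait & req) = {s4}
E[wait U (wait & req)]: least fixpoint, start Z0 = Sat((wait & req)) = {s4}, add states in Sat(wait) with some successor in Z. Already a fixed point.
Sat(E[wait U (wait & req)]) = {s4}
Sat(AX E[wait U (wait & req)]) = {s : every successor in {s4}} = {s3}
EF (AX E[wait U (wait & req)]): least fixpoint, start Z0 = {s3}, add states with some successor in Z. Already a fixed point.
Sat(EF (AX E[wait U (wait & req)])) = {s3}
s3 ∈ Sat(EF (AX E[wait U (wait & req)])) = {s3}, so the formula holds at s3.

Yes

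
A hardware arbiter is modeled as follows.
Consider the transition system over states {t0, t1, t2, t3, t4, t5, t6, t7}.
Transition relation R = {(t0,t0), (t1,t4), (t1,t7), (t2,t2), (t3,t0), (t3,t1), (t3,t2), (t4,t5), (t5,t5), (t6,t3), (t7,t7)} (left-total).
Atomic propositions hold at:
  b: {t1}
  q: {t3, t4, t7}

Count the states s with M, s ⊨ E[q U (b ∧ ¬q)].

2

Sat(¬q) = {t0, t1, t2, t5, t6}
Sat(b ∧ ¬q) = {t1}
E[q U (b ∧ ¬q)]: least fixpoint, start Z0 = Sat((b ∧ ¬q)) = {t1}, add states in Sat(q) with some successor in Z. Z1 = {t1, t3}; fixed.
Sat(E[q U (b ∧ ¬q)]) = {t1, t3}
|Sat(E[q U (b ∧ ¬q)])| = |{t1, t3}| = 2.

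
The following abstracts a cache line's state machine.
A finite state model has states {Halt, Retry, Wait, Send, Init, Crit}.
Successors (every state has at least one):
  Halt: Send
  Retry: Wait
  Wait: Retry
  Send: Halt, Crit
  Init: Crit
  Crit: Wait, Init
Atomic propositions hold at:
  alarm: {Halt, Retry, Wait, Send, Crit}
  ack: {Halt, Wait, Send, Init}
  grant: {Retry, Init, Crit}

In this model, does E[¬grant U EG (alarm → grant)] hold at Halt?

Yes

Sat(¬grant) = {Halt, Wait, Send}
Sat(alarm → grant) = {Retry, Init, Crit}
EG (alarm → grant): greatest fixpoint, start Z0 = {Retry, Init, Crit}, keep only states in Sat with some successor in Z. Z1 = {Init, Crit}; fixed.
Sat(EG (alarm → grant)) = {Init, Crit}
E[¬grant U EG (alarm → grant)]: least fixpoint, start Z0 = Sat(EG (alarm → grant)) = {Init, Crit}, add states in Sat(¬grant) with some successor in Z. Z1 = {Send, Init, Crit}; Z2 = {Halt, Send, Init, Crit}; fixed.
Sat(E[¬grant U EG (alarm → grant)]) = {Halt, Send, Init, Crit}
Halt ∈ Sat(E[¬grant U EG (alarm → grant)]) = {Halt, Send, Init, Crit}, so the formula holds at Halt.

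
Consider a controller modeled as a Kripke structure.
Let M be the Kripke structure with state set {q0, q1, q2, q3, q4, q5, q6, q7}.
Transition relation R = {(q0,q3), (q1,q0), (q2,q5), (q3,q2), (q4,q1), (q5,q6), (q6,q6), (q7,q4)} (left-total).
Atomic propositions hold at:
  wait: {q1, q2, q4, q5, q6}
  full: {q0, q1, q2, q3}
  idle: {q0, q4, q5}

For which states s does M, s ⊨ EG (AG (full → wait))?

{q2, q5, q6}

Sat(full → wait) = {q1, q2, q4, q5, q6, q7}
AG (full → wait): greatest fixpoint, start Z0 = {q1, q2, q4, q5, q6, q7}, keep only states in Sat with every successor in Z. Z1 = {q2, q4, q5, q6, q7}; Z2 = {q2, q5, q6, q7}; Z3 = {q2, q5, q6}; fixed.
Sat(AG (full → wait)) = {q2, q5, q6}
EG (AG (full → wait)): greatest fixpoint, start Z0 = {q2, q5, q6}, keep only states in Sat with some successor in Z. Already a fixed point.
Sat(EG (AG (full → wait))) = {q2, q5, q6}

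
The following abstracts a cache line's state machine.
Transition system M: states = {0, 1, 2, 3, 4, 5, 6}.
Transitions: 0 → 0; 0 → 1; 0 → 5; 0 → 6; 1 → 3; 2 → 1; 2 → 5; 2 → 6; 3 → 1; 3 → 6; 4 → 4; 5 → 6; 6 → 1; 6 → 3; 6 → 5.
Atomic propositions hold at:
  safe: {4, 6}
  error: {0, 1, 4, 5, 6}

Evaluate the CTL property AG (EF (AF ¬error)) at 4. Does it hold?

No

Sat(¬error) = {2, 3}
AF ¬error: least fixpoint, start Z0 = {2, 3}, add states with every successor in Z. Z1 = {1, 2, 3}; fixed.
Sat(AF ¬error) = {1, 2, 3}
EF (AF ¬error): least fixpoint, start Z0 = {1, 2, 3}, add states with some successor in Z. Z1 = {0, 1, 2, 3, 6}; Z2 = {0, 1, 2, 3, 5, 6}; fixed.
Sat(EF (AF ¬error)) = {0, 1, 2, 3, 5, 6}
AG (EF (AF ¬error)): greatest fixpoint, start Z0 = {0, 1, 2, 3, 5, 6}, keep only states in Sat with every successor in Z. Already a fixed point.
Sat(AG (EF (AF ¬error))) = {0, 1, 2, 3, 5, 6}
4 ∉ Sat(AG (EF (AF ¬error))) = {0, 1, 2, 3, 5, 6}, so the formula does not hold at 4.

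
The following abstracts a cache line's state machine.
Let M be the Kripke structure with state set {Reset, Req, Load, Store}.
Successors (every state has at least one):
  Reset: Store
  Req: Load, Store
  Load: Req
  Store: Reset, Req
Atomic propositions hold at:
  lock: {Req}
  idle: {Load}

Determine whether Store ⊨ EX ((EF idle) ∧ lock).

EF idle: least fixpoint, start Z0 = {Load}, add states with some successor in Z. Z1 = {Req, Load}; Z2 = {Req, Load, Store}; Z3 = {Reset, Req, Load, Store}; fixed.
Sat(EF idle) = {Reset, Req, Load, Store}
Sat((EF idle) ∧ lock) = {Req}
Sat(EX ((EF idle) ∧ lock)) = {s : some successor in {Req}} = {Load, Store}
Store ∈ Sat(EX ((EF idle) ∧ lock)) = {Load, Store}, so the formula holds at Store.

Yes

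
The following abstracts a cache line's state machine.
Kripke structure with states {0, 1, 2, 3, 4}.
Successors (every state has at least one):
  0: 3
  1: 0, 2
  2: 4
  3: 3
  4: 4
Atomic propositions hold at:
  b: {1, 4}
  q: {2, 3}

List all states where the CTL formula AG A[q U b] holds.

{2, 4}

A[q U b]: least fixpoint, start Z0 = Sat(b) = {1, 4}, add states in Sat(q) with every successor in Z. Z1 = {1, 2, 4}; fixed.
Sat(A[q U b]) = {1, 2, 4}
AG A[q U b]: greatest fixpoint, start Z0 = {1, 2, 4}, keep only states in Sat with every successor in Z. Z1 = {2, 4}; fixed.
Sat(AG A[q U b]) = {2, 4}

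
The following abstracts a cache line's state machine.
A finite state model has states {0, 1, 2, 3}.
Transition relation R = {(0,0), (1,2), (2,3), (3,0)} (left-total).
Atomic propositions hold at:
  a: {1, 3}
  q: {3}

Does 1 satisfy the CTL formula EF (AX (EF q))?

Yes

EF q: least fixpoint, start Z0 = {3}, add states with some successor in Z. Z1 = {2, 3}; Z2 = {1, 2, 3}; fixed.
Sat(EF q) = {1, 2, 3}
Sat(AX (EF q)) = {s : every successor in {1, 2, 3}} = {1, 2}
EF (AX (EF q)): least fixpoint, start Z0 = {1, 2}, add states with some successor in Z. Already a fixed point.
Sat(EF (AX (EF q))) = {1, 2}
1 ∈ Sat(EF (AX (EF q))) = {1, 2}, so the formula holds at 1.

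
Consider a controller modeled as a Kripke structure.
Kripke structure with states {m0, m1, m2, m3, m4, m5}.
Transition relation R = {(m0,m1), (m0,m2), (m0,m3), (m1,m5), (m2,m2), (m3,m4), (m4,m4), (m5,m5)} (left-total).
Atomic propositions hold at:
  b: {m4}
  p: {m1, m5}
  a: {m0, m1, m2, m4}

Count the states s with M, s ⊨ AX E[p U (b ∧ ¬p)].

2

Sat(¬p) = {m0, m2, m3, m4}
Sat(b ∧ ¬p) = {m4}
E[p U (b ∧ ¬p)]: least fixpoint, start Z0 = Sat((b ∧ ¬p)) = {m4}, add states in Sat(p) with some successor in Z. Already a fixed point.
Sat(E[p U (b ∧ ¬p)]) = {m4}
Sat(AX E[p U (b ∧ ¬p)]) = {s : every successor in {m4}} = {m3, m4}
|Sat(AX E[p U (b ∧ ¬p)])| = |{m3, m4}| = 2.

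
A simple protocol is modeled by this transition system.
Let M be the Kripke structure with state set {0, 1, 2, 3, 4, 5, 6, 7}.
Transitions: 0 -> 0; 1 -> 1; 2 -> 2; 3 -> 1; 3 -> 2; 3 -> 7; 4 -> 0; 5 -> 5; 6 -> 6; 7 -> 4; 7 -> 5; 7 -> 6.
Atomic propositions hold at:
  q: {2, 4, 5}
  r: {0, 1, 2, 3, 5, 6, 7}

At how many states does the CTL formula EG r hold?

7

EG r: greatest fixpoint, start Z0 = {0, 1, 2, 3, 5, 6, 7}, keep only states in Sat with some successor in Z. Already a fixed point.
Sat(EG r) = {0, 1, 2, 3, 5, 6, 7}
|Sat(EG r)| = |{0, 1, 2, 3, 5, 6, 7}| = 7.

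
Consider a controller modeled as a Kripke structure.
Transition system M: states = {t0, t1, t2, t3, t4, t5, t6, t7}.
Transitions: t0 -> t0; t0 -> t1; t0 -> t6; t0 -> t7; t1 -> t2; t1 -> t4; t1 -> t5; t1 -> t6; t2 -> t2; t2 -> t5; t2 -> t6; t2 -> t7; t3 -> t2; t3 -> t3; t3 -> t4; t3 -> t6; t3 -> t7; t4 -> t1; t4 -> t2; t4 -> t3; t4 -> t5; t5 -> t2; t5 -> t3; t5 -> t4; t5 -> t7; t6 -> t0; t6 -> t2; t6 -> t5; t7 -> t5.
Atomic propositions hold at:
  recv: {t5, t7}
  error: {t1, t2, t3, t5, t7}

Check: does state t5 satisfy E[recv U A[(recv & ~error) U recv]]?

Yes

Sat(~error) = {t0, t4, t6}
Sat(recv & ~error) = ∅
A[(recv & ~error) U recv]: least fixpoint, start Z0 = Sat(recv) = {t5, t7}, add states in Sat(recv & ~error) with every successor in Z. Already a fixed point.
Sat(A[(recv & ~error) U recv]) = {t5, t7}
E[recv U A[(recv & ~error) U recv]]: least fixpoint, start Z0 = Sat(A[(recv & ~error) U recv]) = {t5, t7}, add states in Sat(recv) with some successor in Z. Already a fixed point.
Sat(E[recv U A[(recv & ~error) U recv]]) = {t5, t7}
t5 ∈ Sat(E[recv U A[(recv & ~error) U recv]]) = {t5, t7}, so the formula holds at t5.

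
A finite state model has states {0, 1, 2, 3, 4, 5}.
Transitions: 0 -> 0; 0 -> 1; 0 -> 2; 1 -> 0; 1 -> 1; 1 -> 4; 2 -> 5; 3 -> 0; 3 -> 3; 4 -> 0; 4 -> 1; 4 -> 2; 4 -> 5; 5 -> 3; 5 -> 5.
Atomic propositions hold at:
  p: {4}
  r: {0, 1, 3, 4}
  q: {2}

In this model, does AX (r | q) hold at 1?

Sat(r | q) = {0, 1, 2, 3, 4}
Sat(AX (r | q)) = {s : every successor in {0, 1, 2, 3, 4}} = {0, 1, 3}
1 ∈ Sat(AX (r | q)) = {0, 1, 3}, so the formula holds at 1.

Yes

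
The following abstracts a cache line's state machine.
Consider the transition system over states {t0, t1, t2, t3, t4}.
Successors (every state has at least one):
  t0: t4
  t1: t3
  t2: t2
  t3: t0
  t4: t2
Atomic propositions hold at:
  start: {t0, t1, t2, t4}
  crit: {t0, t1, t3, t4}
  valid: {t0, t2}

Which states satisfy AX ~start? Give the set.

Sat(~start) = {t3}
Sat(AX ~start) = {s : every successor in {t3}} = {t1}

{t1}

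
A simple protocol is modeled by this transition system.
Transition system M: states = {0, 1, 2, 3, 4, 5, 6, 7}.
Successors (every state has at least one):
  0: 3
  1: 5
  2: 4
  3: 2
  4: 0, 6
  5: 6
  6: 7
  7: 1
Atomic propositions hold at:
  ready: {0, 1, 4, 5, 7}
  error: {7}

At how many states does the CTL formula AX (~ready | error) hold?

Sat(~ready) = {2, 3, 6}
Sat(~ready | error) = {2, 3, 6, 7}
Sat(AX (~ready | error)) = {s : every successor in {2, 3, 6, 7}} = {0, 3, 5, 6}
|Sat(AX (~ready | error))| = |{0, 3, 5, 6}| = 4.

4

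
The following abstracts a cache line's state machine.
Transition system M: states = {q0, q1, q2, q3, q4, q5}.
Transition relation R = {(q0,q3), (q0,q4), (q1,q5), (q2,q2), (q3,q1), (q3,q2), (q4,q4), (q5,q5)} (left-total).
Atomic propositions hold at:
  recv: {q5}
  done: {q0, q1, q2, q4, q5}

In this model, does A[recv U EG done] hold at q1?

EG done: greatest fixpoint, start Z0 = {q0, q1, q2, q4, q5}, keep only states in Sat with some successor in Z. Already a fixed point.
Sat(EG done) = {q0, q1, q2, q4, q5}
A[recv U EG done]: least fixpoint, start Z0 = Sat(EG done) = {q0, q1, q2, q4, q5}, add states in Sat(recv) with every successor in Z. Already a fixed point.
Sat(A[recv U EG done]) = {q0, q1, q2, q4, q5}
q1 ∈ Sat(A[recv U EG done]) = {q0, q1, q2, q4, q5}, so the formula holds at q1.

Yes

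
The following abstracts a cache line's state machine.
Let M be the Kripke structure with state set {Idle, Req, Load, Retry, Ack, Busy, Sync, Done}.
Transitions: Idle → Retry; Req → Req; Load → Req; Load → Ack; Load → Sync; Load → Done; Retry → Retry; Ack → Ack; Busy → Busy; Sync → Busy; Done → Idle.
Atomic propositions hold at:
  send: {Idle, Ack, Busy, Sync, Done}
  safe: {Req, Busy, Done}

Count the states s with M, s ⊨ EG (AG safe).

AG safe: greatest fixpoint, start Z0 = {Req, Busy, Done}, keep only states in Sat with every successor in Z. Z1 = {Req, Busy}; fixed.
Sat(AG safe) = {Req, Busy}
EG (AG safe): greatest fixpoint, start Z0 = {Req, Busy}, keep only states in Sat with some successor in Z. Already a fixed point.
Sat(EG (AG safe)) = {Req, Busy}
|Sat(EG (AG safe))| = |{Req, Busy}| = 2.

2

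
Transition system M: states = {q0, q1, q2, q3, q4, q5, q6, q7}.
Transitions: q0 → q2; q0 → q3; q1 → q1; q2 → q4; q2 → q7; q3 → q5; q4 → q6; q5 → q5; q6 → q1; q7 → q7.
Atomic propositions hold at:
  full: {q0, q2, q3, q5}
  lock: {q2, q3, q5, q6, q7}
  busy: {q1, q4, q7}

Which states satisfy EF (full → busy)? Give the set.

{q0, q1, q2, q4, q6, q7}

Sat(full → busy) = {q1, q4, q6, q7}
EF (full → busy): least fixpoint, start Z0 = {q1, q4, q6, q7}, add states with some successor in Z. Z1 = {q1, q2, q4, q6, q7}; Z2 = {q0, q1, q2, q4, q6, q7}; fixed.
Sat(EF (full → busy)) = {q0, q1, q2, q4, q6, q7}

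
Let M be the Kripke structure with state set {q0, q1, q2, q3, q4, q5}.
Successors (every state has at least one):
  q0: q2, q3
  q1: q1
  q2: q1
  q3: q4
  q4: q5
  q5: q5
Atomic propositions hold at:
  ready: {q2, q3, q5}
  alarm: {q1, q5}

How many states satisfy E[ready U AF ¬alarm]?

Sat(¬alarm) = {q0, q2, q3, q4}
AF ¬alarm: least fixpoint, start Z0 = {q0, q2, q3, q4}, add states with every successor in Z. Already a fixed point.
Sat(AF ¬alarm) = {q0, q2, q3, q4}
E[ready U AF ¬alarm]: least fixpoint, start Z0 = Sat(AF ¬alarm) = {q0, q2, q3, q4}, add states in Sat(ready) with some successor in Z. Already a fixed point.
Sat(E[ready U AF ¬alarm]) = {q0, q2, q3, q4}
|Sat(E[ready U AF ¬alarm])| = |{q0, q2, q3, q4}| = 4.

4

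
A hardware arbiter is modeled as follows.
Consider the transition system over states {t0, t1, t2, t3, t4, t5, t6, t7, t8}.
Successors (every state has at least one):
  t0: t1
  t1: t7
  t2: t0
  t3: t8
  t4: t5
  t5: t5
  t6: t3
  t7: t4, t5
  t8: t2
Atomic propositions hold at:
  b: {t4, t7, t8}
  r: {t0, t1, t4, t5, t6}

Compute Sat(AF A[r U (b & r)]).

Sat(b & r) = {t4}
A[r U (b & r)]: least fixpoint, start Z0 = Sat((b & r)) = {t4}, add states in Sat(r) with every successor in Z. Already a fixed point.
Sat(A[r U (b & r)]) = {t4}
AF A[r U (b & r)]: least fixpoint, start Z0 = {t4}, add states with every successor in Z. Already a fixed point.
Sat(AF A[r U (b & r)]) = {t4}

{t4}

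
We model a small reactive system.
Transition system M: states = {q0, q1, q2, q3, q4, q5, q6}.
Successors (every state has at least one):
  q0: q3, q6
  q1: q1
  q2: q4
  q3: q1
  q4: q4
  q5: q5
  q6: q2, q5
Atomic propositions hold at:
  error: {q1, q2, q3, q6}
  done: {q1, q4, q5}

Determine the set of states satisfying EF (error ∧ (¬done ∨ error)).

Sat(¬done) = {q0, q2, q3, q6}
Sat(¬done ∨ error) = {q0, q1, q2, q3, q6}
Sat(error ∧ (¬done ∨ error)) = {q1, q2, q3, q6}
EF (error ∧ (¬done ∨ error)): least fixpoint, start Z0 = {q1, q2, q3, q6}, add states with some successor in Z. Z1 = {q0, q1, q2, q3, q6}; fixed.
Sat(EF (error ∧ (¬done ∨ error))) = {q0, q1, q2, q3, q6}

{q0, q1, q2, q3, q6}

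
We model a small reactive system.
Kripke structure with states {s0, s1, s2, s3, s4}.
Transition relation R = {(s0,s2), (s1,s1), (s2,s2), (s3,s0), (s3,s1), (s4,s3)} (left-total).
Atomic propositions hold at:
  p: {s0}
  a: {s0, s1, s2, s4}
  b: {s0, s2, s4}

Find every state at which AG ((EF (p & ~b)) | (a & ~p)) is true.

{s1, s2}

Sat(~b) = {s1, s3}
Sat(p & ~b) = ∅
EF (p & ~b): least fixpoint, start Z0 = ∅, add states with some successor in Z. Already a fixed point.
Sat(EF (p & ~b)) = ∅
Sat(~p) = {s1, s2, s3, s4}
Sat(a & ~p) = {s1, s2, s4}
Sat((EF (p & ~b)) | (a & ~p)) = {s1, s2, s4}
AG ((EF (p & ~b)) | (a & ~p)): greatest fixpoint, start Z0 = {s1, s2, s4}, keep only states in Sat with every successor in Z. Z1 = {s1, s2}; fixed.
Sat(AG ((EF (p & ~b)) | (a & ~p))) = {s1, s2}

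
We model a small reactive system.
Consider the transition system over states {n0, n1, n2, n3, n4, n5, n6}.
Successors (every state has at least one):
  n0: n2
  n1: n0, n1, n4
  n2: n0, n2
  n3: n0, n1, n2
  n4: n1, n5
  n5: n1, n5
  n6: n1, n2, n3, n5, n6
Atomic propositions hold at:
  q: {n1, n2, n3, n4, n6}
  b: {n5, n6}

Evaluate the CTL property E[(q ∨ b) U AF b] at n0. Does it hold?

Sat(q ∨ b) = {n1, n2, n3, n4, n5, n6}
AF b: least fixpoint, start Z0 = {n5, n6}, add states with every successor in Z. Already a fixed point.
Sat(AF b) = {n5, n6}
E[(q ∨ b) U AF b]: least fixpoint, start Z0 = Sat(AF b) = {n5, n6}, add states in Sat(q ∨ b) with some successor in Z. Z1 = {n4, n5, n6}; Z2 = {n1, n4, n5, n6}; Z3 = {n1, n3, n4, n5, n6}; fixed.
Sat(E[(q ∨ b) U AF b]) = {n1, n3, n4, n5, n6}
n0 ∉ Sat(E[(q ∨ b) U AF b]) = {n1, n3, n4, n5, n6}, so the formula does not hold at n0.

No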